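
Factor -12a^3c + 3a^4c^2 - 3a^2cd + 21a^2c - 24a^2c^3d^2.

-12a^3c + 3a^4c^2 - 3a^2cd + 21a^2c - 24a^2c^3d^2
= 3(-4a^3c + a^4c^2 - a^2cd + 7a^2c - 8a^2c^3d^2)    [factor out 3]
= 3a^2c(-4a + a^2c - d + 7 - 8c^2d^2)    [factor out a^2c]

3a^2c(-4a + a^2c - d + 7 - 8c^2d^2)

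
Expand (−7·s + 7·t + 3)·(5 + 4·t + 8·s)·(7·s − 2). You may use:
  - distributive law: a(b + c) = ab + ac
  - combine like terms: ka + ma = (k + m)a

35·s² + 127·s + 196·s²·t + 273·s·t − 392·s³ − 94·t + 196·s·t² − 56·t² − 30

(−7·s + 7·t + 3)·(5 + 4·t + 8·s)·(7·s − 2)
= (−35·s − 28·s·t − 56·s² + 35·t + 28·t² + 56·s·t + 15 + 12·t + 24·s)·(7·s − 2)    [distributive law]
= (−11·s + 28·s·t − 56·s² + 47·t + 28·t² + 15)·(7·s − 2)    [combine like terms]
= −77·s² + 22·s + 196·s²·t − 56·s·t − 392·s³ + 112·s² + 329·s·t − 94·t + 196·s·t² − 56·t² + 105·s − 30    [distributive law]
= 35·s² + 127·s + 196·s²·t + 273·s·t − 392·s³ − 94·t + 196·s·t² − 56·t² − 30    [combine like terms]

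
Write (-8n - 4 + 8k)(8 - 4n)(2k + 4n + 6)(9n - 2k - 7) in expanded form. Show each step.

(-8n - 4 + 8k)(8 - 4n)(2k + 4n + 6)(9n - 2k - 7)
= (-64n + 32n^2 - 32 + 16n + 64k - 32kn)(2k + 4n + 6)(9n - 2k - 7)    [distributive law]
= (-48n + 32n^2 - 32 + 64k - 32kn)(2k + 4n + 6)(9n - 2k - 7)    [combine like terms]
= (-96kn - 192n^2 - 288n + 64kn^2 + 128n^3 + 192n^2 - 64k - 128n - 192 + 128k^2 + 256kn + 384k - 64k^2n - 128kn^2 - 192kn)(9n - 2k - 7)    [distributive law]
= (-32kn - 416n - 64kn^2 + 128n^3 + 320k - 192 + 128k^2 - 64k^2n)(9n - 2k - 7)    [combine like terms]
= -288kn^2 + 64k^2n + 224kn - 3744n^2 + 832kn + 2912n - 576kn^3 + 128k^2n^2 + 448kn^2 + 1152n^4 - 256kn^3 - 896n^3 + 2880kn - 640k^2 - 2240k - 1728n + 384k + 1344 + 1152k^2n - 256k^3 - 896k^2 - 576k^2n^2 + 128k^3n + 448k^2n    [distributive law]
= 160kn^2 + 1664k^2n + 3936kn - 3744n^2 + 1184n - 832kn^3 - 448k^2n^2 + 1152n^4 - 896n^3 - 1536k^2 - 1856k + 1344 - 256k^3 + 128k^3n    [combine like terms]

160kn^2 + 1664k^2n + 3936kn - 3744n^2 + 1184n - 832kn^3 - 448k^2n^2 + 1152n^4 - 896n^3 - 1536k^2 - 1856k + 1344 - 256k^3 + 128k^3n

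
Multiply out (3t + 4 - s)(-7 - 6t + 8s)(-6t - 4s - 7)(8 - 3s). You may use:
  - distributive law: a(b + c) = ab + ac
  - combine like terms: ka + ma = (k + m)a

3168t^2 - 2052st^2 - 3561st + 216s^2t + 3864t + 864t^3 - 324st^3 + 324s^2t^2 + 216s^3t - 1876s - 317s^2 + 1568 + 556s^3 - 96s^4

(3t + 4 - s)(-7 - 6t + 8s)(-6t - 4s - 7)(8 - 3s)
= (-21t - 18t^2 + 24st - 28 - 24t + 32s + 7s + 6st - 8s^2)(-6t - 4s - 7)(8 - 3s)    [distributive law]
= (-45t - 18t^2 + 30st - 28 + 39s - 8s^2)(-6t - 4s - 7)(8 - 3s)    [combine like terms]
= (270t^2 + 180st + 315t + 108t^3 + 72st^2 + 126t^2 - 180st^2 - 120s^2t - 210st + 168t + 112s + 196 - 234st - 156s^2 - 273s + 48s^2t + 32s^3 + 56s^2)(8 - 3s)    [distributive law]
= (396t^2 - 264st + 483t + 108t^3 - 108st^2 - 72s^2t - 161s + 196 - 100s^2 + 32s^3)(8 - 3s)    [combine like terms]
= 3168t^2 - 1188st^2 - 2112st + 792s^2t + 3864t - 1449st + 864t^3 - 324st^3 - 864st^2 + 324s^2t^2 - 576s^2t + 216s^3t - 1288s + 483s^2 + 1568 - 588s - 800s^2 + 300s^3 + 256s^3 - 96s^4    [distributive law]
= 3168t^2 - 2052st^2 - 3561st + 216s^2t + 3864t + 864t^3 - 324st^3 + 324s^2t^2 + 216s^3t - 1876s - 317s^2 + 1568 + 556s^3 - 96s^4    [combine like terms]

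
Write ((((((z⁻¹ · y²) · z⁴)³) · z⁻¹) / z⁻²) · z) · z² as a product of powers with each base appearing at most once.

y⁶z¹³

((((((z⁻¹ · y²) · z⁴)³) · z⁻¹) / z⁻²) · z) · z²
= ((((((z⁻¹ · y²)³) · ((z⁴)³)) · z⁻¹) / z⁻²) · z) · z²    [power of a product]
= (((((((z⁻¹)³) · ((y²)³)) · ((z⁴)³)) · z⁻¹) / z⁻²) · z) · z²    [power of a product]
= (((((z⁻³ · ((y²)³)) · ((z⁴)³)) · z⁻¹) / z⁻²) · z) · z²    [power of a power]
= (((((z⁻³ · y⁶) · ((z⁴)³)) · z⁻¹) / z⁻²) · z) · z²    [power of a power]
= (((((z⁻³ · y⁶) · z¹²) · z⁻¹) / z⁻²) · z) · z²    [power of a power]
= y⁶z¹³    [quotient of powers; product of powers]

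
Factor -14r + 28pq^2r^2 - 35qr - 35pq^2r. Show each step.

7r(-2 + 4pq^2r - 5q - 5pq^2)

-14r + 28pq^2r^2 - 35qr - 35pq^2r
= 7(-2r + 4pq^2r^2 - 5qr - 5pq^2r)    [factor out 7]
= 7r(-2 + 4pq^2r - 5q - 5pq^2)    [factor out r]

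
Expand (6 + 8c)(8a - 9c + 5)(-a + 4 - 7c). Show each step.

-48a² + 162a - 66ac - 266c - 190c² + 120 - 64a²c - 376ac² + 504c³

(6 + 8c)(8a - 9c + 5)(-a + 4 - 7c)
= (48a - 54c + 30 + 64ac - 72c² + 40c)(-a + 4 - 7c)    [distributive law]
= (48a - 14c + 30 + 64ac - 72c²)(-a + 4 - 7c)    [combine like terms]
= -48a² + 192a - 336ac + 14ac - 56c + 98c² - 30a + 120 - 210c - 64a²c + 256ac - 448ac² + 72ac² - 288c² + 504c³    [distributive law]
= -48a² + 162a - 66ac - 266c - 190c² + 120 - 64a²c - 376ac² + 504c³    [combine like terms]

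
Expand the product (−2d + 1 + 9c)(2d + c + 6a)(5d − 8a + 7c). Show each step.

(−2d + 1 + 9c)(2d + c + 6a)(5d − 8a + 7c)
= (−4d² − 2cd − 12ad + 2d + c + 6a + 18cd + 9c² + 54ac)(5d − 8a + 7c)    [distributive law]
= (−4d² + 16cd − 12ad + 2d + c + 6a + 9c² + 54ac)(5d − 8a + 7c)    [combine like terms]
= −20d³ + 32ad² − 28cd² + 80cd² − 128acd + 112c²d − 60ad² + 96a²d − 84acd + 10d² − 16ad + 14cd + 5cd − 8ac + 7c² + 30ad − 48a² + 42ac + 45c²d − 72ac² + 63c³ + 270acd − 432a²c + 378ac²    [distributive law]
= −20d³ − 28ad² + 52cd² + 58acd + 157c²d + 96a²d + 10d² + 14ad + 19cd + 34ac + 7c² − 48a² + 306ac² + 63c³ − 432a²c    [combine like terms]

−20d³ − 28ad² + 52cd² + 58acd + 157c²d + 96a²d + 10d² + 14ad + 19cd + 34ac + 7c² − 48a² + 306ac² + 63c³ − 432a²c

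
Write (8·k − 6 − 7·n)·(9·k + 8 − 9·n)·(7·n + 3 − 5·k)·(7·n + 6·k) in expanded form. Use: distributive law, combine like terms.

693·k^2·n^2 + 4554·k^3·n − 788·k^2·n + 996·k^3 − 2160·k^4 − 1225·k·n^2 − 162·k·n + 1620·k^2 − 6174·k·n^3 − 2394·n^2 − 1008·n − 864·k + 1225·n^3 + 3087·n^4

(8·k − 6 − 7·n)·(9·k + 8 − 9·n)·(7·n + 3 − 5·k)·(7·n + 6·k)
= (72·k^2 + 64·k − 72·k·n − 54·k − 48 + 54·n − 63·k·n − 56·n + 63·n^2)·(7·n + 3 − 5·k)·(7·n + 6·k)    [distributive law]
= (72·k^2 + 10·k − 135·k·n − 48 − 2·n + 63·n^2)·(7·n + 3 − 5·k)·(7·n + 6·k)    [combine like terms]
= (504·k^2·n + 216·k^2 − 360·k^3 + 70·k·n + 30·k − 50·k^2 − 945·k·n^2 − 405·k·n + 675·k^2·n − 336·n − 144 + 240·k − 14·n^2 − 6·n + 10·k·n + 441·n^3 + 189·n^2 − 315·k·n^2)·(7·n + 6·k)    [distributive law]
= (1179·k^2·n + 166·k^2 − 360·k^3 − 325·k·n + 270·k − 1260·k·n^2 − 342·n − 144 + 175·n^2 + 441·n^3)·(7·n + 6·k)    [combine like terms]
= 8253·k^2·n^2 + 7074·k^3·n + 1162·k^2·n + 996·k^3 − 2520·k^3·n − 2160·k^4 − 2275·k·n^2 − 1950·k^2·n + 1890·k·n + 1620·k^2 − 8820·k·n^3 − 7560·k^2·n^2 − 2394·n^2 − 2052·k·n − 1008·n − 864·k + 1225·n^3 + 1050·k·n^2 + 3087·n^4 + 2646·k·n^3    [distributive law]
= 693·k^2·n^2 + 4554·k^3·n − 788·k^2·n + 996·k^3 − 2160·k^4 − 1225·k·n^2 − 162·k·n + 1620·k^2 − 6174·k·n^3 − 2394·n^2 − 1008·n − 864·k + 1225·n^3 + 3087·n^4    [combine like terms]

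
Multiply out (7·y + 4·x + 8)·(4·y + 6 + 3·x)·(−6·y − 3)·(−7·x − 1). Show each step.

1176·x·y³ + 168·y³ + 3918·x·y² + 528·y² + 3969·x·y + 510·y + 1554·x²·y² + 2865·x²·y + 1044·x² + 1152·x + 504·x³·y + 252·x³ + 144

(7·y + 4·x + 8)·(4·y + 6 + 3·x)·(−6·y − 3)·(−7·x − 1)
= (28·y² + 42·y + 21·x·y + 16·x·y + 24·x + 12·x² + 32·y + 48 + 24·x)·(−6·y − 3)·(−7·x − 1)    [distributive law]
= (28·y² + 74·y + 37·x·y + 48·x + 12·x² + 48)·(−6·y − 3)·(−7·x − 1)    [combine like terms]
= (−168·y³ − 84·y² − 444·y² − 222·y − 222·x·y² − 111·x·y − 288·x·y − 144·x − 72·x²·y − 36·x² − 288·y − 144)·(−7·x − 1)    [distributive law]
= (−168·y³ − 528·y² − 510·y − 222·x·y² − 399·x·y − 144·x − 72·x²·y − 36·x² − 144)·(−7·x − 1)    [combine like terms]
= 1176·x·y³ + 168·y³ + 3696·x·y² + 528·y² + 3570·x·y + 510·y + 1554·x²·y² + 222·x·y² + 2793·x²·y + 399·x·y + 1008·x² + 144·x + 504·x³·y + 72·x²·y + 252·x³ + 36·x² + 1008·x + 144    [distributive law]
= 1176·x·y³ + 168·y³ + 3918·x·y² + 528·y² + 3969·x·y + 510·y + 1554·x²·y² + 2865·x²·y + 1044·x² + 1152·x + 504·x³·y + 252·x³ + 144    [combine like terms]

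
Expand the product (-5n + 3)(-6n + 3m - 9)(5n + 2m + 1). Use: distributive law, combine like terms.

(-5n + 3)(-6n + 3m - 9)(5n + 2m + 1)
= (30n^2 - 15mn + 45n - 18n + 9m - 27)(5n + 2m + 1)    [distributive law]
= (30n^2 - 15mn + 27n + 9m - 27)(5n + 2m + 1)    [combine like terms]
= 150n^3 + 60mn^2 + 30n^2 - 75mn^2 - 30m^2n - 15mn + 135n^2 + 54mn + 27n + 45mn + 18m^2 + 9m - 135n - 54m - 27    [distributive law]
= 150n^3 - 15mn^2 + 165n^2 - 30m^2n + 84mn - 108n + 18m^2 - 45m - 27    [combine like terms]

150n^3 - 15mn^2 + 165n^2 - 30m^2n + 84mn - 108n + 18m^2 - 45m - 27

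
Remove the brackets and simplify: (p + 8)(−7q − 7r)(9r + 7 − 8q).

−7pqr − 49pq + 56pq^2 − 63pr^2 − 49pr − 56qr − 392q + 448q^2 − 504r^2 − 392r

(p + 8)(−7q − 7r)(9r + 7 − 8q)
= (−7pq − 7pr − 56q − 56r)(9r + 7 − 8q)    [distributive law]
= −63pqr − 49pq + 56pq^2 − 63pr^2 − 49pr + 56pqr − 504qr − 392q + 448q^2 − 504r^2 − 392r + 448qr    [distributive law]
= −7pqr − 49pq + 56pq^2 − 63pr^2 − 49pr − 56qr − 392q + 448q^2 − 504r^2 − 392r    [combine like terms]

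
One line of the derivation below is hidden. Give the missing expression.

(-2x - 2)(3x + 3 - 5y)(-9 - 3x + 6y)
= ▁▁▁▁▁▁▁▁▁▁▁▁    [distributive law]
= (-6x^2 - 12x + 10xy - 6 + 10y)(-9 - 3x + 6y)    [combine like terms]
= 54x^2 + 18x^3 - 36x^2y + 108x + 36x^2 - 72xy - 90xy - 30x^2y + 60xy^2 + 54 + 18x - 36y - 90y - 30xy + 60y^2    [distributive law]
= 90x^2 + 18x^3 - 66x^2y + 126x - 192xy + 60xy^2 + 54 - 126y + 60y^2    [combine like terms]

Applying distributive law to the line above:

(-6x^2 - 6x + 10xy - 6x - 6 + 10y)(-9 - 3x + 6y)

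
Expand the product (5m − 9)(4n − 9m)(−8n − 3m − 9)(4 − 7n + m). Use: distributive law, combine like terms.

(5m − 9)(4n − 9m)(−8n − 3m − 9)(4 − 7n + m)
= (20mn − 45m^2 − 36n + 81m)(−8n − 3m − 9)(4 − 7n + m)    [distributive law]
= (−160mn^2 − 60m^2n − 180mn + 360m^2n + 135m^3 + 405m^2 + 288n^2 + 108mn + 324n − 648mn − 243m^2 − 729m)(4 − 7n + m)    [distributive law]
= (−160mn^2 + 300m^2n − 720mn + 135m^3 + 162m^2 + 288n^2 + 324n − 729m)(4 − 7n + m)    [combine like terms]
= −640mn^2 + 1120mn^3 − 160m^2n^2 + 1200m^2n − 2100m^2n^2 + 300m^3n − 2880mn + 5040mn^2 − 720m^2n + 540m^3 − 945m^3n + 135m^4 + 648m^2 − 1134m^2n + 162m^3 + 1152n^2 − 2016n^3 + 288mn^2 + 1296n − 2268n^2 + 324mn − 2916m + 5103mn − 729m^2    [distributive law]
= 4688mn^2 + 1120mn^3 − 2260m^2n^2 − 654m^2n − 645m^3n + 2547mn + 702m^3 + 135m^4 − 81m^2 − 1116n^2 − 2016n^3 + 1296n − 2916m    [combine like terms]

4688mn^2 + 1120mn^3 − 2260m^2n^2 − 654m^2n − 645m^3n + 2547mn + 702m^3 + 135m^4 − 81m^2 − 1116n^2 − 2016n^3 + 1296n − 2916m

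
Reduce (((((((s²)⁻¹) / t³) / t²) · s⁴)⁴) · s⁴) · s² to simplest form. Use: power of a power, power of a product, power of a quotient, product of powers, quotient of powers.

(((((((s²)⁻¹) / t³) / t²) · s⁴)⁴) · s⁴) · s²
= (((((((s²)⁻¹) / t³) / t²)⁴) · ((s⁴)⁴)) · s⁴) · s²    [power of a product]
= (((((((s²)⁻¹) / t³)⁴) / ((t²)⁴)) · ((s⁴)⁴)) · s⁴) · s²    [power of a quotient]
= (((((((s²)⁻¹)⁴) / ((t³)⁴)) / ((t²)⁴)) · ((s⁴)⁴)) · s⁴) · s²    [power of a quotient]
= ((((((s²)⁻⁴) / ((t³)⁴)) / ((t²)⁴)) · ((s⁴)⁴)) · s⁴) · s²    [power of a power]
= ((((s⁻⁸ / ((t³)⁴)) / ((t²)⁴)) · ((s⁴)⁴)) · s⁴) · s²    [power of a power]
= ((((s⁻⁸ / t¹²) / ((t²)⁴)) · ((s⁴)⁴)) · s⁴) · s²    [power of a power]
= ((((s⁻⁸ / t¹²) / t⁸) · ((s⁴)⁴)) · s⁴) · s²    [power of a power]
= ((((s⁻⁸ / t¹²) / t⁸) · s¹⁶) · s⁴) · s²    [power of a power]
= s¹⁴·t⁻²⁰    [quotient of powers; product of powers]

s¹⁴·t⁻²⁰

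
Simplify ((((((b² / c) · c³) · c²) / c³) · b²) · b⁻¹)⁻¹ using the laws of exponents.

((((((b² / c) · c³) · c²) / c³) · b²) · b⁻¹)⁻¹
= ((((((b² / c) · c³) · c²) / c³) · b²)⁻¹) · ((b⁻¹)⁻¹)    [power of a product]
= ((((((b² / c) · c³) · c²) / c³)⁻¹) · ((b²)⁻¹)) · ((b⁻¹)⁻¹)    [power of a product]
= ((((((b² / c) · c³) · c²)⁻¹) / ((c³)⁻¹)) · ((b²)⁻¹)) · ((b⁻¹)⁻¹)    [power of a quotient]
= ((((((b² / c) · c³)⁻¹) · ((c²)⁻¹)) / ((c³)⁻¹)) · ((b²)⁻¹)) · ((b⁻¹)⁻¹)    [power of a product]
= ((((((b² / c)⁻¹) · ((c³)⁻¹)) · ((c²)⁻¹)) / ((c³)⁻¹)) · ((b²)⁻¹)) · ((b⁻¹)⁻¹)    [power of a product]
= (((((((b²)⁻¹) / (c⁻¹)) · ((c³)⁻¹)) · ((c²)⁻¹)) / ((c³)⁻¹)) · ((b²)⁻¹)) · ((b⁻¹)⁻¹)    [power of a quotient]
= (((((b⁻² / (c⁻¹)) · ((c³)⁻¹)) · ((c²)⁻¹)) / ((c³)⁻¹)) · ((b²)⁻¹)) · ((b⁻¹)⁻¹)    [power of a power]
= (((((b⁻² / c⁻¹) · c⁻³) · ((c²)⁻¹)) / ((c³)⁻¹)) · ((b²)⁻¹)) · ((b⁻¹)⁻¹)    [power of a power]
= (((((b⁻² / c⁻¹) · c⁻³) · c⁻²) / ((c³)⁻¹)) · ((b²)⁻¹)) · ((b⁻¹)⁻¹)    [power of a power]
= (((((b⁻² / c⁻¹) · c⁻³) · c⁻²) / c⁻³) · ((b²)⁻¹)) · ((b⁻¹)⁻¹)    [power of a power]
= (((((b⁻² / c⁻¹) · c⁻³) · c⁻²) / c⁻³) · b⁻²) · ((b⁻¹)⁻¹)    [power of a power]
= (((((b⁻² / c⁻¹) · c⁻³) · c⁻²) / c⁻³) · b⁻²) · b    [power of a power]
= b⁻³·c⁻¹    [quotient of powers; product of powers]

b⁻³·c⁻¹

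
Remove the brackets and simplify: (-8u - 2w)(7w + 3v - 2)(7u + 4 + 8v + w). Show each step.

(-8u - 2w)(7w + 3v - 2)(7u + 4 + 8v + w)
= (-56uw - 24uv + 16u - 14w² - 6vw + 4w)(7u + 4 + 8v + w)    [distributive law]
= -392u²w - 224uw - 448uvw - 56uw² - 168u²v - 96uv - 192uv² - 24uvw + 112u² + 64u + 128uv + 16uw - 98uw² - 56w² - 112vw² - 14w³ - 42uvw - 24vw - 48v²w - 6vw² + 28uw + 16w + 32vw + 4w²    [distributive law]
= -392u²w - 180uw - 514uvw - 154uw² - 168u²v + 32uv - 192uv² + 112u² + 64u - 52w² - 118vw² - 14w³ + 8vw - 48v²w + 16w    [combine like terms]

-392u²w - 180uw - 514uvw - 154uw² - 168u²v + 32uv - 192uv² + 112u² + 64u - 52w² - 118vw² - 14w³ + 8vw - 48v²w + 16w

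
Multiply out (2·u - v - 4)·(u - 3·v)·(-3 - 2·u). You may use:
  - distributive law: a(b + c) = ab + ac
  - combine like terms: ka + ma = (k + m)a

2·u^2 - 4·u^3 - 3·u·v + 14·u^2·v - 9·v^2 - 6·u·v^2 + 12·u - 36·v

(2·u - v - 4)·(u - 3·v)·(-3 - 2·u)
= (2·u^2 - 6·u·v - u·v + 3·v^2 - 4·u + 12·v)·(-3 - 2·u)    [distributive law]
= (2·u^2 - 7·u·v + 3·v^2 - 4·u + 12·v)·(-3 - 2·u)    [combine like terms]
= -6·u^2 - 4·u^3 + 21·u·v + 14·u^2·v - 9·v^2 - 6·u·v^2 + 12·u + 8·u^2 - 36·v - 24·u·v    [distributive law]
= 2·u^2 - 4·u^3 - 3·u·v + 14·u^2·v - 9·v^2 - 6·u·v^2 + 12·u - 36·v    [combine like terms]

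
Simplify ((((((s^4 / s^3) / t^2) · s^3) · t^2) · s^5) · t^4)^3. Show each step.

((((((s^4 / s^3) / t^2) · s^3) · t^2) · s^5) · t^4)^3
= ((((((s^4 / s^3) / t^2) · s^3) · t^2) · s^5)^3) · ((t^4)^3)    [power of a product]
= ((((((s^4 / s^3) / t^2) · s^3) · t^2)^3) · ((s^5)^3)) · ((t^4)^3)    [power of a product]
= ((((((s^4 / s^3) / t^2) · s^3)^3) · ((t^2)^3)) · ((s^5)^3)) · ((t^4)^3)    [power of a product]
= ((((((s^4 / s^3) / t^2)^3) · ((s^3)^3)) · ((t^2)^3)) · ((s^5)^3)) · ((t^4)^3)    [power of a product]
= ((((((s^4 / s^3)^3) / ((t^2)^3)) · ((s^3)^3)) · ((t^2)^3)) · ((s^5)^3)) · ((t^4)^3)    [power of a quotient]
= (((((((s^4)^3) / ((s^3)^3)) / ((t^2)^3)) · ((s^3)^3)) · ((t^2)^3)) · ((s^5)^3)) · ((t^4)^3)    [power of a quotient]
= (((((s^12 / ((s^3)^3)) / ((t^2)^3)) · ((s^3)^3)) · ((t^2)^3)) · ((s^5)^3)) · ((t^4)^3)    [power of a power]
= (((((s^12 / s^9) / ((t^2)^3)) · ((s^3)^3)) · ((t^2)^3)) · ((s^5)^3)) · ((t^4)^3)    [power of a power]
= ((((s^3 / ((t^2)^3)) · ((s^3)^3)) · ((t^2)^3)) · ((s^5)^3)) · ((t^4)^3)    [quotient of powers]
= ((((s^3 / t^6) · ((s^3)^3)) · ((t^2)^3)) · ((s^5)^3)) · ((t^4)^3)    [power of a power]
= ((((s^3 / t^6) · s^9) · ((t^2)^3)) · ((s^5)^3)) · ((t^4)^3)    [power of a power]
= ((((s^3 / t^6) · s^9) · t^6) · ((s^5)^3)) · ((t^4)^3)    [power of a power]
= ((((s^3 / t^6) · s^9) · t^6) · s^15) · ((t^4)^3)    [power of a power]
= ((((s^3 / t^6) · s^9) · t^6) · s^15) · t^12    [power of a power]
= s^27t^12    [quotient of powers; product of powers]

s^27t^12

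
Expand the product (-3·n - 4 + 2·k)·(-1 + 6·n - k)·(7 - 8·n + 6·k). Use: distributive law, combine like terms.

-179·n + 42·n^2 - 37·k·n + 144·n^3 - 228·k·n^2 + 106·k^2·n + 28 + 38·k - 2·k^2 - 12·k^3

(-3·n - 4 + 2·k)·(-1 + 6·n - k)·(7 - 8·n + 6·k)
= (3·n - 18·n^2 + 3·k·n + 4 - 24·n + 4·k - 2·k + 12·k·n - 2·k^2)·(7 - 8·n + 6·k)    [distributive law]
= (-21·n - 18·n^2 + 15·k·n + 4 + 2·k - 2·k^2)·(7 - 8·n + 6·k)    [combine like terms]
= -147·n + 168·n^2 - 126·k·n - 126·n^2 + 144·n^3 - 108·k·n^2 + 105·k·n - 120·k·n^2 + 90·k^2·n + 28 - 32·n + 24·k + 14·k - 16·k·n + 12·k^2 - 14·k^2 + 16·k^2·n - 12·k^3    [distributive law]
= -179·n + 42·n^2 - 37·k·n + 144·n^3 - 228·k·n^2 + 106·k^2·n + 28 + 38·k - 2·k^2 - 12·k^3    [combine like terms]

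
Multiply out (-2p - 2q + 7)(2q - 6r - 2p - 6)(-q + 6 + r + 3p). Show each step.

(-2p - 2q + 7)(2q - 6r - 2p - 6)(-q + 6 + r + 3p)
= (-4pq + 12pr + 4p² + 12p - 4q² + 12qr + 4pq + 12q + 14q - 42r - 14p - 42)(-q + 6 + r + 3p)    [distributive law]
= (12pr + 4p² - 2p - 4q² + 12qr + 26q - 42r - 42)(-q + 6 + r + 3p)    [combine like terms]
= -12pqr + 72pr + 12pr² + 36p²r - 4p²q + 24p² + 4p²r + 12p³ + 2pq - 12p - 2pr - 6p² + 4q³ - 24q² - 4q²r - 12pq² - 12q²r + 72qr + 12qr² + 36pqr - 26q² + 156q + 26qr + 78pq + 42qr - 252r - 42r² - 126pr + 42q - 252 - 42r - 126p    [distributive law]
= 24pqr - 56pr + 12pr² + 40p²r - 4p²q + 18p² + 12p³ + 80pq - 138p + 4q³ - 50q² - 16q²r - 12pq² + 140qr + 12qr² + 198q - 294r - 42r² - 252    [combine like terms]

24pqr - 56pr + 12pr² + 40p²r - 4p²q + 18p² + 12p³ + 80pq - 138p + 4q³ - 50q² - 16q²r - 12pq² + 140qr + 12qr² + 198q - 294r - 42r² - 252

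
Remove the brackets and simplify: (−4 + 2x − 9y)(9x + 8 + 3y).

(−4 + 2x − 9y)(9x + 8 + 3y)
= −36x − 32 − 12y + 18x^2 + 16x + 6xy − 81xy − 72y − 27y^2    [distributive law]
= −20x − 32 − 84y + 18x^2 − 75xy − 27y^2    [combine like terms]

−20x − 32 − 84y + 18x^2 − 75xy − 27y^2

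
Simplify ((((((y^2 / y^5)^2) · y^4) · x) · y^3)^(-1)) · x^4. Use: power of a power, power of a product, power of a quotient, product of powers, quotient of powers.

((((((y^2 / y^5)^2) · y^4) · x) · y^3)^(-1)) · x^4
= ((((((y^2 / y^5)^2) · y^4) · x)^(-1)) · ((y^3)^(-1))) · x^4    [power of a product]
= ((((((y^2 / y^5)^2) · y^4)^(-1)) · (x^(-1))) · ((y^3)^(-1))) · x^4    [power of a product]
= ((((((y^2 / y^5)^2)^(-1)) · ((y^4)^(-1))) · (x^(-1))) · ((y^3)^(-1))) · x^4    [power of a product]
= (((((y^2 / y^5)^(-2)) · ((y^4)^(-1))) · (x^(-1))) · ((y^3)^(-1))) · x^4    [power of a power]
= ((((((y^2)^(-2)) / ((y^5)^(-2))) · ((y^4)^(-1))) · (x^(-1))) · ((y^3)^(-1))) · x^4    [power of a quotient]
= ((((y^(-4) / ((y^5)^(-2))) · ((y^4)^(-1))) · (x^(-1))) · ((y^3)^(-1))) · x^4    [power of a power]
= ((((y^(-4) / y^(-10)) · ((y^4)^(-1))) · (x^(-1))) · ((y^3)^(-1))) · x^4    [power of a power]
= (((y^6 · ((y^4)^(-1))) · (x^(-1))) · ((y^3)^(-1))) · x^4    [quotient of powers]
= (((y^6 · y^(-4)) · (x^(-1))) · ((y^3)^(-1))) · x^4    [power of a power]
= ((y^2 · (x^(-1))) · ((y^3)^(-1))) · x^4    [product of powers]
= ((y^2 · x^(-1)) · y^(-3)) · x^4    [power of a power]
= x^3y^(-1)    [product of powers]

x^3y^(-1)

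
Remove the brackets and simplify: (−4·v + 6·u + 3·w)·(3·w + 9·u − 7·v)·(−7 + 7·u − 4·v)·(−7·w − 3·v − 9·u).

(−4·v + 6·u + 3·w)·(3·w + 9·u − 7·v)·(−7 + 7·u − 4·v)·(−7·w − 3·v − 9·u)
= (−12·v·w − 36·u·v + 28·v^2 + 18·u·w + 54·u^2 − 42·u·v + 9·w^2 + 27·u·w − 21·v·w)·(−7 + 7·u − 4·v)·(−7·w − 3·v − 9·u)    [distributive law]
= (−33·v·w − 78·u·v + 28·v^2 + 45·u·w + 54·u^2 + 9·w^2)·(−7 + 7·u − 4·v)·(−7·w − 3·v − 9·u)    [combine like terms]
= (231·v·w − 231·u·v·w + 132·v^2·w + 546·u·v − 546·u^2·v + 312·u·v^2 − 196·v^2 + 196·u·v^2 − 112·v^3 − 315·u·w + 315·u^2·w − 180·u·v·w − 378·u^2 + 378·u^3 − 216·u^2·v − 63·w^2 + 63·u·w^2 − 36·v·w^2)·(−7·w − 3·v − 9·u)    [distributive law]
= (231·v·w − 411·u·v·w + 132·v^2·w + 546·u·v − 762·u^2·v + 508·u·v^2 − 196·v^2 − 112·v^3 − 315·u·w + 315·u^2·w − 378·u^2 + 378·u^3 − 63·w^2 + 63·u·w^2 − 36·v·w^2)·(−7·w − 3·v − 9·u)    [combine like terms]
= −1617·v·w^2 − 693·v^2·w − 2079·u·v·w + 2877·u·v·w^2 + 1233·u·v^2·w + 3699·u^2·v·w − 924·v^2·w^2 − 396·v^3·w − 1188·u·v^2·w − 3822·u·v·w − 1638·u·v^2 − 4914·u^2·v + 5334·u^2·v·w + 2286·u^2·v^2 + 6858·u^3·v − 3556·u·v^2·w − 1524·u·v^3 − 4572·u^2·v^2 + 1372·v^2·w + 588·v^3 + 1764·u·v^2 + 784·v^3·w + 336·v^4 + 1008·u·v^3 + 2205·u·w^2 + 945·u·v·w + 2835·u^2·w − 2205·u^2·w^2 − 945·u^2·v·w − 2835·u^3·w + 2646·u^2·w + 1134·u^2·v + 3402·u^3 − 2646·u^3·w − 1134·u^3·v − 3402·u^4 + 441·w^3 + 189·v·w^2 + 567·u·w^2 − 441·u·w^3 − 189·u·v·w^2 − 567·u^2·w^2 + 252·v·w^3 + 108·v^2·w^2 + 324·u·v·w^2    [distributive law]
= −1428·v·w^2 + 679·v^2·w − 4956·u·v·w + 3012·u·v·w^2 − 3511·u·v^2·w + 8088·u^2·v·w − 816·v^2·w^2 + 388·v^3·w + 126·u·v^2 − 3780·u^2·v − 2286·u^2·v^2 + 5724·u^3·v − 516·u·v^3 + 588·v^3 + 336·v^4 + 2772·u·w^2 + 5481·u^2·w − 2772·u^2·w^2 − 5481·u^3·w + 3402·u^3 − 3402·u^4 + 441·w^3 − 441·u·w^3 + 252·v·w^3    [combine like terms]

−1428·v·w^2 + 679·v^2·w − 4956·u·v·w + 3012·u·v·w^2 − 3511·u·v^2·w + 8088·u^2·v·w − 816·v^2·w^2 + 388·v^3·w + 126·u·v^2 − 3780·u^2·v − 2286·u^2·v^2 + 5724·u^3·v − 516·u·v^3 + 588·v^3 + 336·v^4 + 2772·u·w^2 + 5481·u^2·w − 2772·u^2·w^2 − 5481·u^3·w + 3402·u^3 − 3402·u^4 + 441·w^3 − 441·u·w^3 + 252·v·w^3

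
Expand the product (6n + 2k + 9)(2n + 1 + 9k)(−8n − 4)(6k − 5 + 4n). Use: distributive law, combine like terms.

−2432kn^3 − 480n^3 − 384n^4 − 2704kn^2 + 528n^2 + 2144kn + 696n − 3360k^2n^2 − 4944k^2n − 1632k^2 + 1444k − 864k^3n − 432k^3 + 180

(6n + 2k + 9)(2n + 1 + 9k)(−8n − 4)(6k − 5 + 4n)
= (12n^2 + 6n + 54kn + 4kn + 2k + 18k^2 + 18n + 9 + 81k)(−8n − 4)(6k − 5 + 4n)    [distributive law]
= (12n^2 + 24n + 58kn + 83k + 18k^2 + 9)(−8n − 4)(6k − 5 + 4n)    [combine like terms]
= (−96n^3 − 48n^2 − 192n^2 − 96n − 464kn^2 − 232kn − 664kn − 332k − 144k^2n − 72k^2 − 72n − 36)(6k − 5 + 4n)    [distributive law]
= (−96n^3 − 240n^2 − 168n − 464kn^2 − 896kn − 332k − 144k^2n − 72k^2 − 36)(6k − 5 + 4n)    [combine like terms]
= −576kn^3 + 480n^3 − 384n^4 − 1440kn^2 + 1200n^2 − 960n^3 − 1008kn + 840n − 672n^2 − 2784k^2n^2 + 2320kn^2 − 1856kn^3 − 5376k^2n + 4480kn − 3584kn^2 − 1992k^2 + 1660k − 1328kn − 864k^3n + 720k^2n − 576k^2n^2 − 432k^3 + 360k^2 − 288k^2n − 216k + 180 − 144n    [distributive law]
= −2432kn^3 − 480n^3 − 384n^4 − 2704kn^2 + 528n^2 + 2144kn + 696n − 3360k^2n^2 − 4944k^2n − 1632k^2 + 1444k − 864k^3n − 432k^3 + 180    [combine like terms]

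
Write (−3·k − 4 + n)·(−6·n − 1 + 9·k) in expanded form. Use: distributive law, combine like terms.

27·k·n − 33·k − 27·k² + 23·n + 4 − 6·n²

(−3·k − 4 + n)·(−6·n − 1 + 9·k)
= 18·k·n + 3·k − 27·k² + 24·n + 4 − 36·k − 6·n² − n + 9·k·n    [distributive law]
= 27·k·n − 33·k − 27·k² + 23·n + 4 − 6·n²    [combine like terms]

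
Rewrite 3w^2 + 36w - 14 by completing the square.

3(w + 6)^2 - 122

3w^2 + 36w - 14
= 3(w^2 + 12w) - 14    [factor out 3 from the w-terms]
= 3(w^2 + 12w + 36 - 36) - 14    [add and subtract 36 inside the bracket]
= 3(w + 6)^2 - 108 - 14    [perfect-square identity]
= 3(w + 6)^2 - 122    [combine constants]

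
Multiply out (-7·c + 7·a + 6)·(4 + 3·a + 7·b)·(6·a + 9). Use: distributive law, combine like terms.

(-7·c + 7·a + 6)·(4 + 3·a + 7·b)·(6·a + 9)
= (-28·c - 21·a·c - 49·b·c + 28·a + 21·a^2 + 49·a·b + 24 + 18·a + 42·b)·(6·a + 9)    [distributive law]
= (-28·c - 21·a·c - 49·b·c + 46·a + 21·a^2 + 49·a·b + 24 + 42·b)·(6·a + 9)    [combine like terms]
= -168·a·c - 252·c - 126·a^2·c - 189·a·c - 294·a·b·c - 441·b·c + 276·a^2 + 414·a + 126·a^3 + 189·a^2 + 294·a^2·b + 441·a·b + 144·a + 216 + 252·a·b + 378·b    [distributive law]
= -357·a·c - 252·c - 126·a^2·c - 294·a·b·c - 441·b·c + 465·a^2 + 558·a + 126·a^3 + 294·a^2·b + 693·a·b + 216 + 378·b    [combine like terms]

-357·a·c - 252·c - 126·a^2·c - 294·a·b·c - 441·b·c + 465·a^2 + 558·a + 126·a^3 + 294·a^2·b + 693·a·b + 216 + 378·b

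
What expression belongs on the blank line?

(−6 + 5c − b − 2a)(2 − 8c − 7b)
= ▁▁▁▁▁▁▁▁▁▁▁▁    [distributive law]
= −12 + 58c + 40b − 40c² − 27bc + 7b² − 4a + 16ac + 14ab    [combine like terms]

After distributive law, the bracketed line is:

−12 + 48c + 42b + 10c − 40c² − 35bc − 2b + 8bc + 7b² − 4a + 16ac + 14ab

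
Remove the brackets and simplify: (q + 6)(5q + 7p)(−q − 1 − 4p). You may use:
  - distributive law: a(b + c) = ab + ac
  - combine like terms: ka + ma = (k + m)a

(q + 6)(5q + 7p)(−q − 1 − 4p)
= (5q^2 + 7pq + 30q + 42p)(−q − 1 − 4p)    [distributive law]
= −5q^3 − 5q^2 − 20pq^2 − 7pq^2 − 7pq − 28p^2q − 30q^2 − 30q − 120pq − 42pq − 42p − 168p^2    [distributive law]
= −5q^3 − 35q^2 − 27pq^2 − 169pq − 28p^2q − 30q − 42p − 168p^2    [combine like terms]

−5q^3 − 35q^2 − 27pq^2 − 169pq − 28p^2q − 30q − 42p − 168p^2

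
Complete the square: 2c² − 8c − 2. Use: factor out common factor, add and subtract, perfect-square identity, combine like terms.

2c² − 8c − 2
= 2(c² − 4c) − 2    [factor out 2 from the c-terms]
= 2(c² − 4c + 4 − 4) − 2    [add and subtract 4 inside the bracket]
= 2(c − 2)² − 8 − 2    [perfect-square identity]
= 2(c − 2)² − 10    [combine constants]

2(c − 2)² − 10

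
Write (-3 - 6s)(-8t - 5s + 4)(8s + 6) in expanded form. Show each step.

(-3 - 6s)(-8t - 5s + 4)(8s + 6)
= (24t + 15s - 12 + 48st + 30s^2 - 24s)(8s + 6)    [distributive law]
= (24t - 9s - 12 + 48st + 30s^2)(8s + 6)    [combine like terms]
= 192st + 144t - 72s^2 - 54s - 96s - 72 + 384s^2t + 288st + 240s^3 + 180s^2    [distributive law]
= 480st + 144t + 108s^2 - 150s - 72 + 384s^2t + 240s^3    [combine like terms]

480st + 144t + 108s^2 - 150s - 72 + 384s^2t + 240s^3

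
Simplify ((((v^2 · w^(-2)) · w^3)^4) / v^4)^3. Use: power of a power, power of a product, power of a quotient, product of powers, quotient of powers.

v^12·w^12

((((v^2 · w^(-2)) · w^3)^4) / v^4)^3
= ((((v^2 · w^(-2)) · w^3)^4)^3) / ((v^4)^3)    [power of a quotient]
= (((v^2 · w^(-2)) · w^3)^12) / ((v^4)^3)    [power of a power]
= (((v^2 · w^(-2))^12) · ((w^3)^12)) / ((v^4)^3)    [power of a product]
= ((((v^2)^12) · ((w^(-2))^12)) · ((w^3)^12)) / ((v^4)^3)    [power of a product]
= ((v^24 · ((w^(-2))^12)) · ((w^3)^12)) / ((v^4)^3)    [power of a power]
= ((v^24 · w^(-24)) · ((w^3)^12)) / ((v^4)^3)    [power of a power]
= ((v^24 · w^(-24)) · w^36) / ((v^4)^3)    [power of a power]
= ((v^24 · w^(-24)) · w^36) / v^12    [power of a power]
= v^12·w^12    [quotient of powers; product of powers]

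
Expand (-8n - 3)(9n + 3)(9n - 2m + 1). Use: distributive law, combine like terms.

(-8n - 3)(9n + 3)(9n - 2m + 1)
= (-72n² - 24n - 27n - 9)(9n - 2m + 1)    [distributive law]
= (-72n² - 51n - 9)(9n - 2m + 1)    [combine like terms]
= -648n³ + 144mn² - 72n² - 459n² + 102mn - 51n - 81n + 18m - 9    [distributive law]
= -648n³ + 144mn² - 531n² + 102mn - 132n + 18m - 9    [combine like terms]

-648n³ + 144mn² - 531n² + 102mn - 132n + 18m - 9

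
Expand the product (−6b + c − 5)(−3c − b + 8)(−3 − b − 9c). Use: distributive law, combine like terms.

313bc − 71b^2c − 150bc^2 + 25b^2 − 6b^3 + 169b − 198c^2 + 27c^3 + 291c + 120

(−6b + c − 5)(−3c − b + 8)(−3 − b − 9c)
= (18bc + 6b^2 − 48b − 3c^2 − bc + 8c + 15c + 5b − 40)(−3 − b − 9c)    [distributive law]
= (17bc + 6b^2 − 43b − 3c^2 + 23c − 40)(−3 − b − 9c)    [combine like terms]
= −51bc − 17b^2c − 153bc^2 − 18b^2 − 6b^3 − 54b^2c + 129b + 43b^2 + 387bc + 9c^2 + 3bc^2 + 27c^3 − 69c − 23bc − 207c^2 + 120 + 40b + 360c    [distributive law]
= 313bc − 71b^2c − 150bc^2 + 25b^2 − 6b^3 + 169b − 198c^2 + 27c^3 + 291c + 120    [combine like terms]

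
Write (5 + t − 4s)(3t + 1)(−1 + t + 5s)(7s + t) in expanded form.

−48st − 11t² + 179st² + 13t³ + 596s²t − 35s − 5t + 203s² + 24st³ + 3t⁴ − 39s²t² − 420s³t − 140s³

(5 + t − 4s)(3t + 1)(−1 + t + 5s)(7s + t)
= (15t + 5 + 3t² + t − 12st − 4s)(−1 + t + 5s)(7s + t)    [distributive law]
= (16t + 5 + 3t² − 12st − 4s)(−1 + t + 5s)(7s + t)    [combine like terms]
= (−16t + 16t² + 80st − 5 + 5t + 25s − 3t² + 3t³ + 15st² + 12st − 12st² − 60s²t + 4s − 4st − 20s²)(7s + t)    [distributive law]
= (−11t + 13t² + 88st − 5 + 29s + 3t³ + 3st² − 60s²t − 20s²)(7s + t)    [combine like terms]
= −77st − 11t² + 91st² + 13t³ + 616s²t + 88st² − 35s − 5t + 203s² + 29st + 21st³ + 3t⁴ + 21s²t² + 3st³ − 420s³t − 60s²t² − 140s³ − 20s²t    [distributive law]
= −48st − 11t² + 179st² + 13t³ + 596s²t − 35s − 5t + 203s² + 24st³ + 3t⁴ − 39s²t² − 420s³t − 140s³    [combine like terms]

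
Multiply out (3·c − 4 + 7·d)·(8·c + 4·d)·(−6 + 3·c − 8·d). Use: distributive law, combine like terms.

−240·c^2 + 72·c^3 + 12·c^2·d − 200·c·d − 460·c·d^2 + 192·c + 96·d − 40·d^2 − 224·d^3

(3·c − 4 + 7·d)·(8·c + 4·d)·(−6 + 3·c − 8·d)
= (24·c^2 + 12·c·d − 32·c − 16·d + 56·c·d + 28·d^2)·(−6 + 3·c − 8·d)    [distributive law]
= (24·c^2 + 68·c·d − 32·c − 16·d + 28·d^2)·(−6 + 3·c − 8·d)    [combine like terms]
= −144·c^2 + 72·c^3 − 192·c^2·d − 408·c·d + 204·c^2·d − 544·c·d^2 + 192·c − 96·c^2 + 256·c·d + 96·d − 48·c·d + 128·d^2 − 168·d^2 + 84·c·d^2 − 224·d^3    [distributive law]
= −240·c^2 + 72·c^3 + 12·c^2·d − 200·c·d − 460·c·d^2 + 192·c + 96·d − 40·d^2 − 224·d^3    [combine like terms]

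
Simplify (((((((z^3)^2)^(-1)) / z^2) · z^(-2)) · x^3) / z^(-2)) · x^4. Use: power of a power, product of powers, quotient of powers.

x^7z^(-8)

(((((((z^3)^2)^(-1)) / z^2) · z^(-2)) · x^3) / z^(-2)) · x^4
= ((((((z^3)^(-2)) / z^2) · z^(-2)) · x^3) / z^(-2)) · x^4    [power of a power]
= ((((z^(-6) / z^2) · z^(-2)) · x^3) / z^(-2)) · x^4    [power of a power]
= (((z^(-8) · z^(-2)) · x^3) / z^(-2)) · x^4    [quotient of powers]
= ((z^(-10) · x^3) / z^(-2)) · x^4    [product of powers]
= x^7z^(-8)    [quotient of powers; product of powers]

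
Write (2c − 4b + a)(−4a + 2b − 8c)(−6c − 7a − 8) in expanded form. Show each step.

(2c − 4b + a)(−4a + 2b − 8c)(−6c − 7a − 8)
= (−8ac + 4bc − 16c^2 + 16ab − 8b^2 + 32bc − 4a^2 + 2ab − 8ac)(−6c − 7a − 8)    [distributive law]
= (−16ac + 36bc − 16c^2 + 18ab − 8b^2 − 4a^2)(−6c − 7a − 8)    [combine like terms]
= 96ac^2 + 112a^2c + 128ac − 216bc^2 − 252abc − 288bc + 96c^3 + 112ac^2 + 128c^2 − 108abc − 126a^2b − 144ab + 48b^2c + 56ab^2 + 64b^2 + 24a^2c + 28a^3 + 32a^2    [distributive law]
= 208ac^2 + 136a^2c + 128ac − 216bc^2 − 360abc − 288bc + 96c^3 + 128c^2 − 126a^2b − 144ab + 48b^2c + 56ab^2 + 64b^2 + 28a^3 + 32a^2    [combine like terms]

208ac^2 + 136a^2c + 128ac − 216bc^2 − 360abc − 288bc + 96c^3 + 128c^2 − 126a^2b − 144ab + 48b^2c + 56ab^2 + 64b^2 + 28a^3 + 32a^2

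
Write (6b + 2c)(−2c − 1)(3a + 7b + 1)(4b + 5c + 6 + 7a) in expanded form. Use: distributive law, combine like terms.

−732ab^2c − 424abc^2 − 512abc − 252a^2bc − 336b^3c − 532b^2c^2 − 818b^2c − 314bc^2 − 194bc − 366ab^2 − 150ab − 126a^2b − 168b^3 − 276b^2 − 36b − 60ac^3 − 130ac^2 − 84a^2c^2 − 140bc^3 − 20c^3 − 34c^2 − 50ac − 42a^2c − 12c

(6b + 2c)(−2c − 1)(3a + 7b + 1)(4b + 5c + 6 + 7a)
= (−12bc − 6b − 4c^2 − 2c)(3a + 7b + 1)(4b + 5c + 6 + 7a)    [distributive law]
= (−36abc − 84b^2c − 12bc − 18ab − 42b^2 − 6b − 12ac^2 − 28bc^2 − 4c^2 − 6ac − 14bc − 2c)(4b + 5c + 6 + 7a)    [distributive law]
= (−36abc − 84b^2c − 26bc − 18ab − 42b^2 − 6b − 12ac^2 − 28bc^2 − 4c^2 − 6ac − 2c)(4b + 5c + 6 + 7a)    [combine like terms]
= −144ab^2c − 180abc^2 − 216abc − 252a^2bc − 336b^3c − 420b^2c^2 − 504b^2c − 588ab^2c − 104b^2c − 130bc^2 − 156bc − 182abc − 72ab^2 − 90abc − 108ab − 126a^2b − 168b^3 − 210b^2c − 252b^2 − 294ab^2 − 24b^2 − 30bc − 36b − 42ab − 48abc^2 − 60ac^3 − 72ac^2 − 84a^2c^2 − 112b^2c^2 − 140bc^3 − 168bc^2 − 196abc^2 − 16bc^2 − 20c^3 − 24c^2 − 28ac^2 − 24abc − 30ac^2 − 36ac − 42a^2c − 8bc − 10c^2 − 12c − 14ac    [distributive law]
= −732ab^2c − 424abc^2 − 512abc − 252a^2bc − 336b^3c − 532b^2c^2 − 818b^2c − 314bc^2 − 194bc − 366ab^2 − 150ab − 126a^2b − 168b^3 − 276b^2 − 36b − 60ac^3 − 130ac^2 − 84a^2c^2 − 140bc^3 − 20c^3 − 34c^2 − 50ac − 42a^2c − 12c    [combine like terms]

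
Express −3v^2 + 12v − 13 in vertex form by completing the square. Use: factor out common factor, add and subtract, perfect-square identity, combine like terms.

−3v^2 + 12v − 13
= −3(v^2 − 4v) − 13    [factor out -3 from the v-terms]
= −3(v^2 − 4v + 4 − 4) − 13    [add and subtract 4 inside the bracket]
= −3(v − 2)^2 + 12 − 13    [perfect-square identity]
= −3(v − 2)^2 − 1    [combine constants]

−3(v − 2)^2 − 1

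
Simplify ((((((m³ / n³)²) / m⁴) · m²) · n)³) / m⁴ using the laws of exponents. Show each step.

((((((m³ / n³)²) / m⁴) · m²) · n)³) / m⁴
= ((((((m³ / n³)²) / m⁴) · m²)³) · (n³)) / m⁴    [power of a product]
= ((((((m³ / n³)²) / m⁴)³) · ((m²)³)) · (n³)) / m⁴    [power of a product]
= ((((((m³ / n³)²)³) / ((m⁴)³)) · ((m²)³)) · (n³)) / m⁴    [power of a quotient]
= (((((m³ / n³)⁶) / ((m⁴)³)) · ((m²)³)) · (n³)) / m⁴    [power of a power]
= ((((((m³)⁶) / ((n³)⁶)) / ((m⁴)³)) · ((m²)³)) · (n³)) / m⁴    [power of a quotient]
= ((((m¹⁸ / ((n³)⁶)) / ((m⁴)³)) · ((m²)³)) · (n³)) / m⁴    [power of a power]
= ((((m¹⁸ / n¹⁸) / ((m⁴)³)) · ((m²)³)) · (n³)) / m⁴    [power of a power]
= ((((m¹⁸ / n¹⁸) / m¹²) · ((m²)³)) · (n³)) / m⁴    [power of a power]
= ((((m¹⁸ / n¹⁸) / m¹²) · m⁶) · (n³)) / m⁴    [power of a power]
= m⁸n⁻¹⁵    [quotient of powers; product of powers]

m⁸n⁻¹⁵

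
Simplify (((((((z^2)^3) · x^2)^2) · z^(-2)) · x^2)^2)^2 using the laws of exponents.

x^24·z^40

(((((((z^2)^3) · x^2)^2) · z^(-2)) · x^2)^2)^2
= ((((((z^2)^3) · x^2)^2) · z^(-2)) · x^2)^4    [power of a power]
= ((((((z^2)^3) · x^2)^2) · z^(-2))^4) · ((x^2)^4)    [power of a product]
= ((((((z^2)^3) · x^2)^2)^4) · ((z^(-2))^4)) · ((x^2)^4)    [power of a product]
= (((((z^2)^3) · x^2)^8) · ((z^(-2))^4)) · ((x^2)^4)    [power of a power]
= (((((z^2)^3)^8) · ((x^2)^8)) · ((z^(-2))^4)) · ((x^2)^4)    [power of a product]
= ((((z^2)^24) · ((x^2)^8)) · ((z^(-2))^4)) · ((x^2)^4)    [power of a power]
= ((z^48 · ((x^2)^8)) · ((z^(-2))^4)) · ((x^2)^4)    [power of a power]
= ((z^48 · x^16) · ((z^(-2))^4)) · ((x^2)^4)    [power of a power]
= ((z^48 · x^16) · z^(-8)) · ((x^2)^4)    [power of a power]
= ((z^48 · x^16) · z^(-8)) · x^8    [power of a power]
= x^24·z^40    [product of powers]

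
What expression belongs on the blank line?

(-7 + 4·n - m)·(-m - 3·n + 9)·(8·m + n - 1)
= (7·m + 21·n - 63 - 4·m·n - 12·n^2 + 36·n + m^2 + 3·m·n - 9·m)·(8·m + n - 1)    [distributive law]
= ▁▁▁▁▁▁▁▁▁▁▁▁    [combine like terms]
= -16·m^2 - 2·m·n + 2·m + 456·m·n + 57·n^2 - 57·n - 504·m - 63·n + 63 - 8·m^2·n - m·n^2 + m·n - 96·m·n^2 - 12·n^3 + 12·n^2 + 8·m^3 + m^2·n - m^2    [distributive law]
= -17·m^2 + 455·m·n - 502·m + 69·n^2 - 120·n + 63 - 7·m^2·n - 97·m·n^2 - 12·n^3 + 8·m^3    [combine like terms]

Applying combine like terms to the line above:

(-2·m + 57·n - 63 - m·n - 12·n^2 + m^2)·(8·m + n - 1)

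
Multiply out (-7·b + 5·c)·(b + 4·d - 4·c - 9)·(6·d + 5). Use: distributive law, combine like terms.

(-7·b + 5·c)·(b + 4·d - 4·c - 9)·(6·d + 5)
= (-7·b^2 - 28·b·d + 28·b·c + 63·b + 5·b·c + 20·c·d - 20·c^2 - 45·c)·(6·d + 5)    [distributive law]
= (-7·b^2 - 28·b·d + 33·b·c + 63·b + 20·c·d - 20·c^2 - 45·c)·(6·d + 5)    [combine like terms]
= -42·b^2·d - 35·b^2 - 168·b·d^2 - 140·b·d + 198·b·c·d + 165·b·c + 378·b·d + 315·b + 120·c·d^2 + 100·c·d - 120·c^2·d - 100·c^2 - 270·c·d - 225·c    [distributive law]
= -42·b^2·d - 35·b^2 - 168·b·d^2 + 238·b·d + 198·b·c·d + 165·b·c + 315·b + 120·c·d^2 - 170·c·d - 120·c^2·d - 100·c^2 - 225·c    [combine like terms]

-42·b^2·d - 35·b^2 - 168·b·d^2 + 238·b·d + 198·b·c·d + 165·b·c + 315·b + 120·c·d^2 - 170·c·d - 120·c^2·d - 100·c^2 - 225·c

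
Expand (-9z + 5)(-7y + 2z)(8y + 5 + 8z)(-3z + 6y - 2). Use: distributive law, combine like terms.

(-9z + 5)(-7y + 2z)(8y + 5 + 8z)(-3z + 6y - 2)
= (63yz - 18z^2 - 35y + 10z)(8y + 5 + 8z)(-3z + 6y - 2)    [distributive law]
= (504y^2z + 315yz + 504yz^2 - 144yz^2 - 90z^2 - 144z^3 - 280y^2 - 175y - 280yz + 80yz + 50z + 80z^2)(-3z + 6y - 2)    [distributive law]
= (504y^2z + 115yz + 360yz^2 - 10z^2 - 144z^3 - 280y^2 - 175y + 50z)(-3z + 6y - 2)    [combine like terms]
= -1512y^2z^2 + 3024y^3z - 1008y^2z - 345yz^2 + 690y^2z - 230yz - 1080yz^3 + 2160y^2z^2 - 720yz^2 + 30z^3 - 60yz^2 + 20z^2 + 432z^4 - 864yz^3 + 288z^3 + 840y^2z - 1680y^3 + 560y^2 + 525yz - 1050y^2 + 350y - 150z^2 + 300yz - 100z    [distributive law]
= 648y^2z^2 + 3024y^3z + 522y^2z - 1125yz^2 + 595yz - 1944yz^3 + 318z^3 - 130z^2 + 432z^4 - 1680y^3 - 490y^2 + 350y - 100z    [combine like terms]

648y^2z^2 + 3024y^3z + 522y^2z - 1125yz^2 + 595yz - 1944yz^3 + 318z^3 - 130z^2 + 432z^4 - 1680y^3 - 490y^2 + 350y - 100z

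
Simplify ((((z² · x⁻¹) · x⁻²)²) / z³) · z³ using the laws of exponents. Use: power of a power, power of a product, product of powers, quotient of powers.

((((z² · x⁻¹) · x⁻²)²) / z³) · z³
= ((((z² · x⁻¹)²) · ((x⁻²)²)) / z³) · z³    [power of a product]
= (((((z²)²) · ((x⁻¹)²)) · ((x⁻²)²)) / z³) · z³    [power of a product]
= (((z⁴ · ((x⁻¹)²)) · ((x⁻²)²)) / z³) · z³    [power of a power]
= (((z⁴ · x⁻²) · ((x⁻²)²)) / z³) · z³    [power of a power]
= (((z⁴ · x⁻²) · x⁻⁴) / z³) · z³    [power of a power]
= x⁻⁶·z⁴    [quotient of powers; product of powers]

x⁻⁶·z⁴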